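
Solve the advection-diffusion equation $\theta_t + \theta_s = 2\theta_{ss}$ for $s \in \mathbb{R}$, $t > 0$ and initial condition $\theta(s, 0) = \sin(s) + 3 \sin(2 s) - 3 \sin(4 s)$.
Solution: Moving frame: $\eta = s - t$, $\sigma = t$, $\theta = u(\eta,\sigma)$, so $\theta_t = u_{\sigma} - u_{\eta}$ and $\theta_{ss} = u_{\eta\eta}$.
Hence $\theta_t + \theta_s = u_{\sigma}$ and the PDE becomes the heat equation $u_{\sigma} = 2u_{\eta\eta}$ on $\eta \in \mathbb{R}$.
Initial data: $u(\eta,0) = \theta(\eta,0) = \sin(\eta) + 3 \sin(2 \eta) - 3 \sin(4 \eta)$. Each mode $\sin(n\eta)$ decays as $e^{-2n^2\sigma}$ on $\mathbb{R}$, so $u(\eta,\sigma) = \sum c_n e^{-2n^2\sigma} \sin(n\eta)$ with $c_1=1, c_2=3, c_4=-3$: $u(\eta,\sigma) = e^{-2 \sigma} \sin(\eta) + 3 e^{-8 \sigma} \sin(2 \eta) - 3 e^{-32 \sigma} \sin(4 \eta)$.
Substituting back: $\theta(s,t) = u(s - t, t)$.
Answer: $\theta(s, t) = e^{-2 t} \sin(s - t) + 3 e^{-8 t} \sin(2 s - 2 t) - 3 e^{-32 t} \sin(4 s - 4 t)$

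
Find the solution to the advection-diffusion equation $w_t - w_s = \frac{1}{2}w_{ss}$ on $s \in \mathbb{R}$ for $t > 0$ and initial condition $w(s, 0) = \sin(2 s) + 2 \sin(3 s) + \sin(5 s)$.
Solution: Moving frame: $\eta = s + t$, $\sigma = t$, $w = u(\eta,\sigma)$, so $w_t = u_{\sigma} + u_{\eta}$ and $w_{ss} = u_{\eta\eta}$.
Hence $w_t - w_s = u_{\sigma}$ and the PDE becomes the heat equation $u_{\sigma} = \frac{1}{2}u_{\eta\eta}$ on $\eta \in \mathbb{R}$.
Initial data: $u(\eta,0) = w(\eta,0) = \sin(2 \eta) + 2 \sin(3 \eta) + \sin(5 \eta)$. Each mode $\sin(n\eta)$ decays as $e^{-n^2\sigma/2}$ on $\mathbb{R}$, so $u(\eta,\sigma) = \sum c_n e^{-n^2\sigma/2} \sin(n\eta)$ with $c_2=1, c_3=2, c_5=1$: $u(\eta,\sigma) = e^{-2 \sigma} \sin(2 \eta) + 2 e^{-9 \sigma/2} \sin(3 \eta) + e^{-25 \sigma/2} \sin(5 \eta)$.
Substituting back: $w(s,t) = u(s + t, t)$.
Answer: $w(s, t) = e^{-2 t} \sin(2 s + 2 t) + 2 e^{-9 t/2} \sin(3 s + 3 t) + e^{-25 t/2} \sin(5 s + 5 t)$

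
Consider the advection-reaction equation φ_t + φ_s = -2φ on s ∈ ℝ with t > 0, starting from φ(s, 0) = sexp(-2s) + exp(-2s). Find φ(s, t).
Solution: Substitute φ = exp(-2s)u, i.e. u = exp(2s)φ.
By the product rule, φ_s = exp(-2s)(u_s - 2u), φ_t = exp(-2s)u_t.
Substituting into the PDE and dividing by exp(-2s): u_t + (u_s - 2u) = -2u.
The lower-order terms cancel, leaving the standard advection equation u_t + u_s = 0.
Initial data for u: u(s,0) = exp(2s)φ(s,0) = s + 1.
Solve for u:
  By method of characteristics (waves move right with speed 1):
  Along characteristics s - t = const, u is constant, so u(s,t) = f(s - t) with f = u(·, 0).
Hence u(s,t) = s - t + 1.
Transform back: φ(s,t) = exp(-2s)u(s,t).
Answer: φ(s, t) = sexp(-2s) - texp(-2s) + exp(-2s)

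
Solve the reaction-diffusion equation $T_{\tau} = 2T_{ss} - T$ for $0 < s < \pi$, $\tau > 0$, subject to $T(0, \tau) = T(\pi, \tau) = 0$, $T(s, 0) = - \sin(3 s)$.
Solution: Substitute $T = e^{-\tau}u$.
Then $T_{\tau} = e^{-\tau}(u_{\tau} - u)$, $T_{ss} = e^{-\tau}u_{ss}$; substituting and dividing by $e^{-\tau}$, the lower-order terms cancel: $u_{\tau} = 2u_{ss}$ (standard heat equation).
Data for $u$: $u(s,0) = T(s,0) = - \sin(3 s)$. The boundary conditions carry over: $u(0,\tau) = u(\pi,\tau) = 0$.
Separating variables: $u = \sum c_n e^{-2n^2\tau} \sin(ns)$. From $u(s,0) = - \sin(3 s)$: $c_3=-1$.
So $u(s,\tau) = - e^{-18 \tau} \sin(3 s)$, and $T(s,\tau) = e^{-\tau}u(s,\tau)$.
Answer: $T(s, \tau) = - e^{-19 \tau} \sin(3 s)$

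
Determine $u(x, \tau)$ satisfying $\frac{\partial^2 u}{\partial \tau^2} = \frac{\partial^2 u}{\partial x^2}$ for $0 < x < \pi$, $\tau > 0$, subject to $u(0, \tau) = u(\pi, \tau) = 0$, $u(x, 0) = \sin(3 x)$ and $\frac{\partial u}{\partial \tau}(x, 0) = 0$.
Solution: Separating variables: $u = \sum [A_n \cos(\omega_n \tau) + B_n \sin(\omega_n \tau)] \sin(nx)$, $\omega_n = n$. From ICs: $A_3=1$.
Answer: $u(x, \tau) = \sin(3 x) \cos(3 \tau)$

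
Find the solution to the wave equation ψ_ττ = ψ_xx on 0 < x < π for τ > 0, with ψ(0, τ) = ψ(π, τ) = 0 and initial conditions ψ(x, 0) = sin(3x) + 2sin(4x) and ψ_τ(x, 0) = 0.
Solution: Separating variables: ψ = Σ [A_n cos(ω_n τ) + B_n sin(ω_n τ)] sin(nx), ω_n = n. From ICs: A_3=1, A_4=2.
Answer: ψ(x, τ) = sin(3x)cos(3τ) + 2sin(4x)cos(4τ)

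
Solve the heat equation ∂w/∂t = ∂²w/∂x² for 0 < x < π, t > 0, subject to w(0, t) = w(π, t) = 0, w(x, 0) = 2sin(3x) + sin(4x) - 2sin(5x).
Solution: Separating variables: w = Σ c_n exp(-n²t) sin(nx). From w(x,0) = 2sin(3x) + sin(4x) - 2sin(5x): c_3=2, c_4=1, c_5=-2.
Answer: w(x, t) = 2exp(-9t)sin(3x) + exp(-16t)sin(4x) - 2exp(-25t)sin(5x)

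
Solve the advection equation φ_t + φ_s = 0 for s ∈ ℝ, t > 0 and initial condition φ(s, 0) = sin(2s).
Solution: By characteristics (ds/dt = 1), φ(s,t) = f(s - t) with f = φ(·, 0).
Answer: φ(s, t) = sin(2s - 2t)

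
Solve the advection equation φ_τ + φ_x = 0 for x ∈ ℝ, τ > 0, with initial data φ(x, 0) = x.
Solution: By characteristics (dx/dτ = 1), φ(x,τ) = f(x - τ) with f = φ(·, 0).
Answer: φ(x, τ) = x - τ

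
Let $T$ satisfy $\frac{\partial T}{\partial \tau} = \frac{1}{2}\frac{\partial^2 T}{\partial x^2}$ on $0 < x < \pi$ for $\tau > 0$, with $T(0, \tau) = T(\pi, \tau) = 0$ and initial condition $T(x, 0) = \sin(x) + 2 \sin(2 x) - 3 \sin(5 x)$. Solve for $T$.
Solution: Separating variables: $T = \sum c_n e^{-n^2\tau/2} \sin(nx)$. From $T(x,0) = \sin(x) + 2 \sin(2 x) - 3 \sin(5 x)$: $c_1=1, c_2=2, c_5=-3$.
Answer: $T(x, \tau) = 2 e^{-2 \tau} \sin(2 x) + e^{-\tau/2} \sin(x) - 3 e^{-25 \tau/2} \sin(5 x)$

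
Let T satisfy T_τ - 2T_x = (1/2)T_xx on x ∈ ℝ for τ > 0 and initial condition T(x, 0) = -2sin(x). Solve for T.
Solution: Moving frame: η = x + 2τ, σ = τ, T = u(η,σ), so T_τ = u_σ + 2u_η and T_xx = u_ηη.
Hence T_τ - 2T_x = u_σ and the PDE becomes the heat equation u_σ = (1/2)u_ηη on η ∈ ℝ.
Initial data: u(η,0) = T(η,0) = -2sin(η). Each mode sin(nη) decays as exp(-n²σ/2) on ℝ, so u(η,σ) = Σ c_n exp(-n²σ/2) sin(nη) with c_1=-2: u(η,σ) = -2exp(-σ/2)sin(η).
Substituting back: T(x,τ) = u(x + 2τ, τ).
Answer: T(x, τ) = -2exp(-τ/2)sin(x + 2τ)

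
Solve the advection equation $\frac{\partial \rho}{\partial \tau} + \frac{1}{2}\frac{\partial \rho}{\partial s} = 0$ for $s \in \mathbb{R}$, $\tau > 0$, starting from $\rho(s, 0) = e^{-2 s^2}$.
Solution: By characteristics ($ds/d\tau = 1/2$), $\rho(s,\tau) = f(s - \frac{1}{2}\tau)$ with $f = \rho( \cdot , 0)$.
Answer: $\rho(s, \tau) = e^{-2 (-\tau/2 + s)^2}$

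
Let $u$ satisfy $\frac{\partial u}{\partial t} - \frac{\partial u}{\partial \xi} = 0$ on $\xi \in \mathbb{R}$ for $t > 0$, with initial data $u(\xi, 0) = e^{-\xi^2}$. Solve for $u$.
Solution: By characteristics ($d\xi/dt = -1$), $u(\xi,t) = f(\xi + t)$ with $f = u( \cdot , 0)$.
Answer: $u(\xi, t) = e^{-(\xi + t)^2}$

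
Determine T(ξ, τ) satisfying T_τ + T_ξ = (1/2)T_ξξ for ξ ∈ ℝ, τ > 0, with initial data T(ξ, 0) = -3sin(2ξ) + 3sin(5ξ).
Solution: Change to a moving frame: let η = ξ - τ, σ = τ and write T(ξ,τ) = u(η,σ).
By the chain rule T_τ = u_σ - u_η, T_ξ = u_η, T_ξξ = u_ηη.
Then T_τ + T_ξ = u_σ: the advection term cancels and the PDE becomes the heat equation u_σ = (1/2)u_ηη on η ∈ ℝ.
Initial data: u(η,0) = T(η,0) = -3sin(2η) + 3sin(5η).
On η ∈ ℝ each mode satisfies (sin(nη))″ = -n² sin(nη), so exp(-n²σ/2) sin(nη) solves the heat equation; by superposition u(η,σ) = Σ c_n exp(-n²σ/2) sin(nη).
Reading off the coefficients: c_2=-3, c_5=3, so u(η,σ) = -3exp(-2σ)sin(2η) + 3exp(-25σ/2)sin(5η).
Substituting back η = ξ - τ, σ = τ: T(ξ,τ) = u(ξ - τ, τ).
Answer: T(ξ, τ) = -3exp(-2τ)sin(2ξ - 2τ) + 3exp(-25τ/2)sin(5ξ - 5τ)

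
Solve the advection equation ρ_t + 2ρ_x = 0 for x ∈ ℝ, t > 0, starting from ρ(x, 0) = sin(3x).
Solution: By method of characteristics (waves move right with speed 2):
Along characteristics x - 2t = const, ρ is constant, so ρ(x,t) = f(x - 2t) with f = ρ(·, 0).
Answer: ρ(x, t) = -sin(6t - 3x)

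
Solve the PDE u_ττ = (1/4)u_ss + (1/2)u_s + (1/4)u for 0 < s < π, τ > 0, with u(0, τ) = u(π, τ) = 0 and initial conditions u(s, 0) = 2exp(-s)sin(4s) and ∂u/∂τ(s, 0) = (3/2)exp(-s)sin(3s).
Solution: Substitute u = exp(-s)w, i.e. w = exp(s)u.
By the product rule, u_s = exp(-s)(w_s - w), u_ss = exp(-s)(w_ss - 2w_s + w), u_ττ = exp(-s)w_ττ.
Substituting into the PDE and dividing by exp(-s): w_ττ = (1/4)(w_ss - 2w_s + w) + (1/2)(w_s - w) + (1/4)w.
The lower-order terms cancel, leaving the standard wave equation w_ττ = (1/4)w_ss.
Initial data for w: w(s,0) = exp(s)u(s,0) = 2sin(4s); w_τ(s,0) = exp(s)u_τ(s,0) = (3/2)sin(3s). The boundary conditions carry over: w(0,τ) = w(π,τ) = 0.
Solve for w:
  Using separation of variables w = X(s)T(τ):
  Eigenfunctions: sin(ns), n = 1, 2, 3, ...
  General solution: w(s, τ) = Σ [A_n cos(n τ/2) + B_n sin(n τ/2)] sin(ns)
  From w(s,0) = 2sin(4s): A_4=2. From w_τ(s,0) = (3/2)sin(3s), using w_τ(s,0) = Σ ω_n B_n sin(ns) with ω_n = n/2: B_3 = (3/2)/(3/2) = 1.
Hence w(s,τ) = sin(3s)sin(3τ/2) + 2sin(4s)cos(2τ).
Transform back: u(s,τ) = exp(-s)w(s,τ).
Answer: u(s, τ) = exp(-s)sin(3s)sin(3τ/2) + 2exp(-s)sin(4s)cos(2τ)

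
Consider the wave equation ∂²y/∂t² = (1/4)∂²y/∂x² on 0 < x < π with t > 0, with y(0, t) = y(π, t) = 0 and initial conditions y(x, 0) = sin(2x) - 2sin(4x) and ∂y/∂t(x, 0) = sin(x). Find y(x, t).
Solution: Separating variables: y = Σ [A_n cos(ω_n t) + B_n sin(ω_n t)] sin(nx), ω_n = n/2. From ICs (B_n = velocity coefficient / ω_n): A_2=1, A_4=-2, B_1=2.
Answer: y(x, t) = 2sin(t/2)sin(x) + sin(2x)cos(t) - 2sin(4x)cos(2t)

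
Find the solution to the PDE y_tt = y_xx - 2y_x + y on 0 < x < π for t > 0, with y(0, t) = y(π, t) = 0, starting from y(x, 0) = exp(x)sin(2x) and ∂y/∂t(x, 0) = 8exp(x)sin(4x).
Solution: Substitute y = exp(x)u.
Then y_x = exp(x)(u_x + u), y_xx = exp(x)(u_xx + 2u_x + u), y_tt = exp(x)u_tt; substituting and dividing by exp(x), the lower-order terms cancel: u_tt = u_xx (standard wave equation).
Data for u: u(x,0) = exp(-x)y(x,0) = sin(2x); u_t(x,0) = exp(-x)y_t(x,0) = 8sin(4x). The boundary conditions carry over: u(0,t) = u(π,t) = 0.
Separating variables: u = Σ [A_n cos(ω_n t) + B_n sin(ω_n t)] sin(nx), ω_n = n. From ICs (B_n = velocity coefficient / ω_n): A_2=1, B_4=2.
So u(x,t) = 2sin(4t)sin(4x) + sin(2x)cos(2t), and y(x,t) = exp(x)u(x,t).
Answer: y(x, t) = 2exp(x)sin(4t)sin(4x) + exp(x)sin(2x)cos(2t)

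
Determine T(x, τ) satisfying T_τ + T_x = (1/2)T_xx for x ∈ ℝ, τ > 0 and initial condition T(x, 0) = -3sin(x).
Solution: Change to a moving frame: let η = x - τ, σ = τ and write T(x,τ) = u(η,σ).
By the chain rule T_τ = u_σ - u_η, T_x = u_η, T_xx = u_ηη.
Then T_τ + T_x = u_σ: the advection term cancels and the PDE becomes the heat equation u_σ = (1/2)u_ηη on η ∈ ℝ.
Initial data: u(η,0) = T(η,0) = -3sin(η).
On η ∈ ℝ each mode satisfies (sin(nη))″ = -n² sin(nη), so exp(-n²σ/2) sin(nη) solves the heat equation; by superposition u(η,σ) = Σ c_n exp(-n²σ/2) sin(nη).
Reading off the coefficients: c_1=-3, so u(η,σ) = -3exp(-σ/2)sin(η).
Substituting back η = x - τ, σ = τ: T(x,τ) = u(x - τ, τ).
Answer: T(x, τ) = -3exp(-τ/2)sin(x - τ)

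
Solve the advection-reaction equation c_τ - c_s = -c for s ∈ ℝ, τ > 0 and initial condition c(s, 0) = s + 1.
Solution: Substitute c = exp(-τ)u, i.e. u = exp(τ)c.
By the product rule, c_τ = exp(-τ)(u_τ - u), c_s = exp(-τ)u_s.
Substituting into the PDE and dividing by exp(-τ): u_τ - u - u_s = -u.
The lower-order terms cancel, leaving the standard advection equation u_τ - u_s = 0.
Initial data for u: u(s,0) = c(s,0) = s + 1.
Solve for u:
  By method of characteristics (waves move left with speed 1):
  Along characteristics s + τ = const, u is constant, so u(s,τ) = f(s + τ) with f = u(·, 0).
Hence u(s,τ) = s + τ + 1.
Transform back: c(s,τ) = exp(-τ)u(s,τ).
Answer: c(s, τ) = sexp(-τ) + τexp(-τ) + exp(-τ)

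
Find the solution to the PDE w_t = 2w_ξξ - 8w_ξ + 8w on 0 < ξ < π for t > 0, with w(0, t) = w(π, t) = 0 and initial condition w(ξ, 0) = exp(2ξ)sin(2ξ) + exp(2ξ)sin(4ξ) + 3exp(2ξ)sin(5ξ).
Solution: Substitute w = exp(2ξ)u, i.e. u = exp(-2ξ)w.
By the product rule, w_ξ = exp(2ξ)(u_ξ + 2u), w_ξξ = exp(2ξ)(u_ξξ + 4u_ξ + 4u), w_t = exp(2ξ)u_t.
Substituting into the PDE and dividing by exp(2ξ): u_t = 2(u_ξξ + 4u_ξ + 4u) - 8(u_ξ + 2u) + 8u.
The lower-order terms cancel, leaving the standard heat equation u_t = 2u_ξξ.
Initial data for u: u(ξ,0) = exp(-2ξ)w(ξ,0) = sin(2ξ) + sin(4ξ) + 3sin(5ξ). The boundary conditions carry over: u(0,t) = u(π,t) = 0.
Solve for u:
  Using separation of variables u = X(ξ)T(t):
  Eigenfunctions: sin(nξ), n = 1, 2, 3, ...
  General solution: u(ξ, t) = Σ c_n sin(nξ) exp(-2n² t)
  Matching u(ξ,0) = sin(2ξ) + sin(4ξ) + 3sin(5ξ) term by term: c_2=1, c_4=1, c_5=3.
Hence u(ξ,t) = exp(-8t)sin(2ξ) + exp(-32t)sin(4ξ) + 3exp(-50t)sin(5ξ).
Transform back: w(ξ,t) = exp(2ξ)u(ξ,t).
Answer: w(ξ, t) = exp(-8t)exp(2ξ)sin(2ξ) + exp(-32t)exp(2ξ)sin(4ξ) + 3exp(-50t)exp(2ξ)sin(5ξ)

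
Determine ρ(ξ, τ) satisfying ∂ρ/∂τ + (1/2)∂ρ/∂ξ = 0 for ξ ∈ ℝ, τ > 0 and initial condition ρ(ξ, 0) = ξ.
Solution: By method of characteristics (waves move right with speed 1/2):
Along characteristics ξ - (1/2)τ = const, ρ is constant, so ρ(ξ,τ) = f(ξ - (1/2)τ) with f = ρ(·, 0).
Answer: ρ(ξ, τ) = ξ - (1/2)τ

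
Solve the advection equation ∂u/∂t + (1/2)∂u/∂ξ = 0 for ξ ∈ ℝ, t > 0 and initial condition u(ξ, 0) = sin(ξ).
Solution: By characteristics (dξ/dt = 1/2), u(ξ,t) = f(ξ - (1/2)t) with f = u(·, 0).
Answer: u(ξ, t) = -sin(t/2 - ξ)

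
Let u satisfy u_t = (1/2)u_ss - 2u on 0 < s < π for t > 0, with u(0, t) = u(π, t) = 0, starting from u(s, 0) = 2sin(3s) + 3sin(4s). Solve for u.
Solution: Substitute u = exp(-2t)w, i.e. w = exp(2t)u.
By the product rule, u_t = exp(-2t)(w_t - 2w), u_ss = exp(-2t)w_ss.
Substituting into the PDE and dividing by exp(-2t): w_t - 2w = (1/2)w_ss - 2w.
The lower-order terms cancel, leaving the standard heat equation w_t = (1/2)w_ss.
Initial data for w: w(s,0) = u(s,0) = 2sin(3s) + 3sin(4s). The boundary conditions carry over: w(0,t) = w(π,t) = 0.
Solve for w:
  Using separation of variables w = X(s)T(t):
  Eigenfunctions: sin(ns), n = 1, 2, 3, ...
  General solution: w(s, t) = Σ c_n sin(ns) exp(-n² t/2)
  Matching w(s,0) = 2sin(3s) + 3sin(4s) term by term: c_3=2, c_4=3.
Hence w(s,t) = 3exp(-8t)sin(4s) + 2exp(-9t/2)sin(3s).
Transform back: u(s,t) = exp(-2t)w(s,t).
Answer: u(s, t) = 3exp(-10t)sin(4s) + 2exp(-13t/2)sin(3s)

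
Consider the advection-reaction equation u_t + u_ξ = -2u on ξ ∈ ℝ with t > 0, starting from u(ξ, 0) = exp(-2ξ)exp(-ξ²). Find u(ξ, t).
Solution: Substitute u = exp(-2ξ)w, i.e. w = exp(2ξ)u.
By the product rule, u_ξ = exp(-2ξ)(w_ξ - 2w), u_t = exp(-2ξ)w_t.
Substituting into the PDE and dividing by exp(-2ξ): w_t + (w_ξ - 2w) = -2w.
The lower-order terms cancel, leaving the standard advection equation w_t + w_ξ = 0.
Initial data for w: w(ξ,0) = exp(2ξ)u(ξ,0) = exp(-ξ²).
Solve for w:
  By method of characteristics (waves move right with speed 1):
  Along characteristics ξ - t = const, w is constant, so w(ξ,t) = f(ξ - t) with f = w(·, 0).
Hence w(ξ,t) = exp(-(-t + ξ)²).
Transform back: u(ξ,t) = exp(-2ξ)w(ξ,t).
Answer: u(ξ, t) = exp(-2ξ)exp(-(-t + ξ)²)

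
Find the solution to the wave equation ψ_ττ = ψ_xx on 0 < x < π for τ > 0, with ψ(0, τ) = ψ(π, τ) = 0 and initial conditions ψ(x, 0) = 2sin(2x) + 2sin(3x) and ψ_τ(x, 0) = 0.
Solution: Separating variables: ψ = Σ [A_n cos(ω_n τ) + B_n sin(ω_n τ)] sin(nx), ω_n = n. From ICs: A_2=2, A_3=2.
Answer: ψ(x, τ) = 2sin(2x)cos(2τ) + 2sin(3x)cos(3τ)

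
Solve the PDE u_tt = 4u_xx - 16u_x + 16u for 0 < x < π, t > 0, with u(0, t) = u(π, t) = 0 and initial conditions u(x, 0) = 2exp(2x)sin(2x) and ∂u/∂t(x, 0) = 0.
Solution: Substitute u = exp(2x)w.
Then u_x = exp(2x)(w_x + 2w), u_xx = exp(2x)(w_xx + 4w_x + 4w), u_tt = exp(2x)w_tt; substituting and dividing by exp(2x), the lower-order terms cancel: w_tt = 4w_xx (standard wave equation).
Data for w: w(x,0) = exp(-2x)u(x,0) = 2sin(2x); w_t(x,0) = exp(-2x)u_t(x,0) = 0. The boundary conditions carry over: w(0,t) = w(π,t) = 0.
Separating variables: w = Σ [A_n cos(ω_n t) + B_n sin(ω_n t)] sin(nx), ω_n = 2n. From ICs: A_2=2.
So w(x,t) = 2sin(2x)cos(4t), and u(x,t) = exp(2x)w(x,t).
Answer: u(x, t) = 2exp(2x)sin(2x)cos(4t)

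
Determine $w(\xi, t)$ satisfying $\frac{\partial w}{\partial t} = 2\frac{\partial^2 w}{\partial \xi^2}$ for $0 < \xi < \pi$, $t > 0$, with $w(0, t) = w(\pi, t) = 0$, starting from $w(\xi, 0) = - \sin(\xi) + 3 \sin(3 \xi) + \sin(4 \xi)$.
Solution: Separating variables: $w = \sum c_n e^{-2n^2t} \sin(n\xi)$. From $w(\xi,0) = - \sin(\xi) + 3 \sin(3 \xi) + \sin(4 \xi)$: $c_1=-1, c_3=3, c_4=1$.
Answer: $w(\xi, t) = - e^{-2 t} \sin(\xi) + 3 e^{-18 t} \sin(3 \xi) + e^{-32 t} \sin(4 \xi)$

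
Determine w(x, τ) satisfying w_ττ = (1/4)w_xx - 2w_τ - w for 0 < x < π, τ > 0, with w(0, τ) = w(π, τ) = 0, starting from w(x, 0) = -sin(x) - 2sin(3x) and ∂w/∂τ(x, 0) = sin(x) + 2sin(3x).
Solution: Substitute w = exp(-τ)u, i.e. u = exp(τ)w.
By the product rule, w_τ = exp(-τ)(u_τ - u), w_ττ = exp(-τ)(u_ττ - 2u_τ + u), w_xx = exp(-τ)u_xx.
Substituting into the PDE and dividing by exp(-τ): u_ττ - 2u_τ + u = (1/4)u_xx - 2(u_τ - u) - u.
The lower-order terms cancel, leaving the standard wave equation u_ττ = (1/4)u_xx.
Initial data for u: u(x,0) = w(x,0) = -sin(x) - 2sin(3x); u_τ(x,0) = w_τ(x,0) + w(x,0) = 0. The boundary conditions carry over: u(0,τ) = u(π,τ) = 0.
Solve for u:
  Using separation of variables u = X(x)T(τ):
  Eigenfunctions: sin(nx), n = 1, 2, 3, ...
  General solution: u(x, τ) = Σ [A_n cos(n τ/2) + B_n sin(n τ/2)] sin(nx)
  From u(x,0) = -sin(x) - 2sin(3x): A_1=-1, A_3=-2. From u_τ(x,0) = 0: all B_n = 0.
Hence u(x,τ) = -sin(x)cos(τ/2) - 2sin(3x)cos(3τ/2).
Transform back: w(x,τ) = exp(-τ)u(x,τ).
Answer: w(x, τ) = -exp(-τ)sin(x)cos(τ/2) - 2exp(-τ)sin(3x)cos(3τ/2)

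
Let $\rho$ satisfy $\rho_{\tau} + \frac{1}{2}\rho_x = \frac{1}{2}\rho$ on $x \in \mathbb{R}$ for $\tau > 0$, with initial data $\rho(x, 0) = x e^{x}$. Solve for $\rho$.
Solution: Substitute $\rho = e^{x}u$, i.e. $u = e^{-x}\rho$.
By the product rule, $\rho_x = e^{x}(u_x + u)$, $\rho_{\tau} = e^{x}u_{\tau}$.
Substituting into the PDE and dividing by $e^{x}$: $u_{\tau} + \frac{1}{2}(u_x + u) = \frac{1}{2}u$.
The lower-order terms cancel, leaving the standard advection equation $u_{\tau} + \frac{1}{2}u_x = 0$.
Initial data for $u$: $u(x,0) = e^{-x}\rho(x,0) = x$.
Solve for $u$:
  By method of characteristics (waves move right with speed 1/2):
  Along characteristics $x - \frac{1}{2}\tau =$ const, $u$ is constant, so $u(x,\tau) = f(x - \frac{1}{2}\tau)$ with $f = u( \cdot , 0)$.
Hence $u(x,\tau) = x - \frac{1}{2} \tau$.
Transform back: $\rho(x,\tau) = e^{x}u(x,\tau)$.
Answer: $\rho(x, \tau) = -\frac{1}{2} \tau e^{x} + x e^{x}$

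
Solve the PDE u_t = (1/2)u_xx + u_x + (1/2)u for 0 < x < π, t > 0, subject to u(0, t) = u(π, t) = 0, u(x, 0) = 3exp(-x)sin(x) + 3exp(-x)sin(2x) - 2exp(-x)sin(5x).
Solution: Substitute u = exp(-x)w.
Then u_x = exp(-x)(w_x - w), u_xx = exp(-x)(w_xx - 2w_x + w), u_t = exp(-x)w_t; substituting and dividing by exp(-x), the lower-order terms cancel: w_t = (1/2)w_xx (standard heat equation).
Data for w: w(x,0) = exp(x)u(x,0) = 3sin(x) + 3sin(2x) - 2sin(5x). The boundary conditions carry over: w(0,t) = w(π,t) = 0.
Separating variables: w = Σ c_n exp(-n²t/2) sin(nx). From w(x,0) = 3sin(x) + 3sin(2x) - 2sin(5x): c_1=3, c_2=3, c_5=-2.
So w(x,t) = 3exp(-2t)sin(2x) + 3exp(-t/2)sin(x) - 2exp(-25t/2)sin(5x), and u(x,t) = exp(-x)w(x,t).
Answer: u(x, t) = 3exp(-2t)exp(-x)sin(2x) + 3exp(-t/2)exp(-x)sin(x) - 2exp(-25t/2)exp(-x)sin(5x)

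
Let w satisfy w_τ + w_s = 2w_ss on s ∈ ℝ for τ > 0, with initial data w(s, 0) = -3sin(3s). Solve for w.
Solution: Moving frame: η = s - τ, σ = τ, w = u(η,σ), so w_τ = u_σ - u_η and w_ss = u_ηη.
Hence w_τ + w_s = u_σ and the PDE becomes the heat equation u_σ = 2u_ηη on η ∈ ℝ.
Initial data: u(η,0) = w(η,0) = -3sin(3η). Each mode sin(nη) decays as exp(-2n²σ) on ℝ, so u(η,σ) = Σ c_n exp(-2n²σ) sin(nη) with c_3=-3: u(η,σ) = -3exp(-18σ)sin(3η).
Substituting back: w(s,τ) = u(s - τ, τ).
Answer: w(s, τ) = -3exp(-18τ)sin(3s - 3τ)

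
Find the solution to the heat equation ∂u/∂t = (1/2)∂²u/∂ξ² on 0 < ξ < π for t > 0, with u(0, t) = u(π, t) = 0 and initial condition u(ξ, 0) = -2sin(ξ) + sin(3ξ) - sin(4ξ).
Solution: Separating variables: u = Σ c_n exp(-n²t/2) sin(nξ). From u(ξ,0) = -2sin(ξ) + sin(3ξ) - sin(4ξ): c_1=-2, c_3=1, c_4=-1.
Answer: u(ξ, t) = -exp(-8t)sin(4ξ) - 2exp(-t/2)sin(ξ) + exp(-9t/2)sin(3ξ)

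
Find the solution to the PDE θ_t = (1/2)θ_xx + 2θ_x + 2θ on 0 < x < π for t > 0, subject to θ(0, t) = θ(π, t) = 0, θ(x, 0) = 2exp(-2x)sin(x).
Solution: Substitute θ = exp(-2x)u.
Then θ_x = exp(-2x)(u_x - 2u), θ_xx = exp(-2x)(u_xx - 4u_x + 4u), θ_t = exp(-2x)u_t; substituting and dividing by exp(-2x), the lower-order terms cancel: u_t = (1/2)u_xx (standard heat equation).
Data for u: u(x,0) = exp(2x)θ(x,0) = 2sin(x). The boundary conditions carry over: u(0,t) = u(π,t) = 0.
Separating variables: u = Σ c_n exp(-n²t/2) sin(nx). From u(x,0) = 2sin(x): c_1=2.
So u(x,t) = 2exp(-t/2)sin(x), and θ(x,t) = exp(-2x)u(x,t).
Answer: θ(x, t) = 2exp(-t/2)exp(-2x)sin(x)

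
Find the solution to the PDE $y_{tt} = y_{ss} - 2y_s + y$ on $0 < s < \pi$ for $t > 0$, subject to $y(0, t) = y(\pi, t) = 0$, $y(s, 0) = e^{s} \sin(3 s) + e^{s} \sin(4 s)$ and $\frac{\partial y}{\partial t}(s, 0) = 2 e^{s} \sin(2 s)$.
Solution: Substitute $y = e^{s}u$, i.e. $u = e^{-s}y$.
By the product rule, $y_s = e^{s}(u_s + u)$, $y_{ss} = e^{s}(u_{ss} + 2u_s + u)$, $y_{tt} = e^{s}u_{tt}$.
Substituting into the PDE and dividing by $e^{s}$: $u_{tt} = (u_{ss} + 2u_s + u) - 2(u_s + u) + u$.
The lower-order terms cancel, leaving the standard wave equation $u_{tt} = u_{ss}$.
Initial data for $u$: $u(s,0) = e^{-s}y(s,0) = \sin(3 s) + \sin(4 s)$; $u_t(s,0) = e^{-s}y_t(s,0) = 2 \sin(2 s)$. The boundary conditions carry over: $u(0,t) = u(\pi,t) = 0$.
Solve for $u$:
  Using separation of variables $u = X(s)T(t)$:
  Eigenfunctions: $\sin(ns)$, $n = 1, 2, 3, \ldots$
  General solution: $u(s, t) = \sum [A_n \cos(n t) + B_n \sin(n t)] \sin(ns)$
  From $u(s,0) = \sin(3 s) + \sin(4 s)$: $A_3=1, A_4=1$. From $u_t(s,0) = 2 \sin(2 s)$, using $u_t(s,0) = \sum \omega_n B_n \sin(ns)$ with $\omega_n = n$: $B_2 = 2/2 = 1$.
Hence $u(s,t) = \sin(2 s) \sin(2 t) + \sin(3 s) \cos(3 t) + \sin(4 s) \cos(4 t)$.
Transform back: $y(s,t) = e^{s}u(s,t)$.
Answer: $y(s, t) = e^{s} \sin(2 s) \sin(2 t) + e^{s} \sin(3 s) \cos(3 t) + e^{s} \sin(4 s) \cos(4 t)$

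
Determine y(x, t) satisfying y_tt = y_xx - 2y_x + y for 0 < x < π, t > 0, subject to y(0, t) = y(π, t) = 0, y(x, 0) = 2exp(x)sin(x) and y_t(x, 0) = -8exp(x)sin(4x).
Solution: Substitute y = exp(x)u.
Then y_x = exp(x)(u_x + u), y_xx = exp(x)(u_xx + 2u_x + u), y_tt = exp(x)u_tt; substituting and dividing by exp(x), the lower-order terms cancel: u_tt = u_xx (standard wave equation).
Data for u: u(x,0) = exp(-x)y(x,0) = 2sin(x); u_t(x,0) = exp(-x)y_t(x,0) = -8sin(4x). The boundary conditions carry over: u(0,t) = u(π,t) = 0.
Separating variables: u = Σ [A_n cos(ω_n t) + B_n sin(ω_n t)] sin(nx), ω_n = n. From ICs (B_n = velocity coefficient / ω_n): A_1=2, B_4=-2.
So u(x,t) = -2sin(4t)sin(4x) + 2sin(x)cos(t), and y(x,t) = exp(x)u(x,t).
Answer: y(x, t) = -2exp(x)sin(4t)sin(4x) + 2exp(x)sin(x)cos(t)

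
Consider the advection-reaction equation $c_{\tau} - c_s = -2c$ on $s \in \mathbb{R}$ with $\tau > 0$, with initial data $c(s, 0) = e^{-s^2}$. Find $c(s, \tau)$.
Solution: Substitute $c = e^{-2\tau}u$, i.e. $u = e^{2\tau}c$.
By the product rule, $c_{\tau} = e^{-2\tau}(u_{\tau} - 2u)$, $c_s = e^{-2\tau}u_s$.
Substituting into the PDE and dividing by $e^{-2\tau}$: $u_{\tau} - 2u - u_s = -2u$.
The lower-order terms cancel, leaving the standard advection equation $u_{\tau} - u_s = 0$.
Initial data for $u$: $u(s,0) = c(s,0) = e^{-s^2}$.
Solve for $u$:
  By method of characteristics (waves move left with speed 1):
  Along characteristics $s + \tau =$ const, $u$ is constant, so $u(s,\tau) = f(s + \tau)$ with $f = u( \cdot , 0)$.
Hence $u(s,\tau) = e^{-(s + \tau)^2}$.
Transform back: $c(s,\tau) = e^{-2\tau}u(s,\tau)$.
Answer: $c(s, \tau) = e^{-2 \tau} e^{-(\tau + s)^2}$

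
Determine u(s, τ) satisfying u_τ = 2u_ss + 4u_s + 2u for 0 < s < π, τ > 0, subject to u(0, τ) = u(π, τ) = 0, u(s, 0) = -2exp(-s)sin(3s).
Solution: Substitute u = exp(-s)w.
Then u_s = exp(-s)(w_s - w), u_ss = exp(-s)(w_ss - 2w_s + w), u_τ = exp(-s)w_τ; substituting and dividing by exp(-s), the lower-order terms cancel: w_τ = 2w_ss (standard heat equation).
Data for w: w(s,0) = exp(s)u(s,0) = -2sin(3s). The boundary conditions carry over: w(0,τ) = w(π,τ) = 0.
Separating variables: w = Σ c_n exp(-2n²τ) sin(ns). From w(s,0) = -2sin(3s): c_3=-2.
So w(s,τ) = -2exp(-18τ)sin(3s), and u(s,τ) = exp(-s)w(s,τ).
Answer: u(s, τ) = -2exp(-s)exp(-18τ)sin(3s)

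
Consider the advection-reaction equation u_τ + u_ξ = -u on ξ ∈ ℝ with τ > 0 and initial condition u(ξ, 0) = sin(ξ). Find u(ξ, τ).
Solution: Substitute u = exp(-τ)w, i.e. w = exp(τ)u.
By the product rule, u_τ = exp(-τ)(w_τ - w), u_ξ = exp(-τ)w_ξ.
Substituting into the PDE and dividing by exp(-τ): w_τ - w + w_ξ = -w.
The lower-order terms cancel, leaving the standard advection equation w_τ + w_ξ = 0.
Initial data for w: w(ξ,0) = u(ξ,0) = sin(ξ).
Solve for w:
  By method of characteristics (waves move right with speed 1):
  Along characteristics ξ - τ = const, w is constant, so w(ξ,τ) = f(ξ - τ) with f = w(·, 0).
Hence w(ξ,τ) = sin(ξ - τ).
Transform back: u(ξ,τ) = exp(-τ)w(ξ,τ).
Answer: u(ξ, τ) = exp(-τ)sin(ξ - τ)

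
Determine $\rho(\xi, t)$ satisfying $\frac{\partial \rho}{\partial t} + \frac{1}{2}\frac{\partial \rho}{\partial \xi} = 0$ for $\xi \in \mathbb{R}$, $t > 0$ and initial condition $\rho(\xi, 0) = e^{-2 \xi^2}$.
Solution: By method of characteristics (waves move right with speed 1/2):
Along characteristics $\xi - \frac{1}{2}t =$ const, $\rho$ is constant, so $\rho(\xi,t) = f(\xi - \frac{1}{2}t)$ with $f = \rho( \cdot , 0)$.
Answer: $\rho(\xi, t) = e^{-2 (\xi - t/2)^2}$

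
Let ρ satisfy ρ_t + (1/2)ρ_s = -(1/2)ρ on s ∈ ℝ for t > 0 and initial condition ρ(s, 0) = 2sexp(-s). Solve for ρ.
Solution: Substitute ρ = exp(-s)u, i.e. u = exp(s)ρ.
By the product rule, ρ_s = exp(-s)(u_s - u), ρ_t = exp(-s)u_t.
Substituting into the PDE and dividing by exp(-s): u_t + (1/2)(u_s - u) = -(1/2)u.
The lower-order terms cancel, leaving the standard advection equation u_t + (1/2)u_s = 0.
Initial data for u: u(s,0) = exp(s)ρ(s,0) = 2s.
Solve for u:
  By method of characteristics (waves move right with speed 1/2):
  Along characteristics s - (1/2)t = const, u is constant, so u(s,t) = f(s - (1/2)t) with f = u(·, 0).
Hence u(s,t) = 2s - t.
Transform back: ρ(s,t) = exp(-s)u(s,t).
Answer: ρ(s, t) = 2sexp(-s) - texp(-s)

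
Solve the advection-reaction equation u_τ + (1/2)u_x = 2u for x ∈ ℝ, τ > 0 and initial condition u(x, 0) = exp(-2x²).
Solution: Substitute u = exp(2τ)w.
Then u_τ = exp(2τ)(w_τ + 2w), u_x = exp(2τ)w_x; substituting and dividing by exp(2τ), the lower-order terms cancel: w_τ + (1/2)w_x = 0 (standard advection equation).
Data for w: w(x,0) = u(x,0) = exp(-2x²).
By characteristics (dx/dτ = 1/2), w(x,τ) = f(x - (1/2)τ) with f = w(·, 0).
So w(x,τ) = exp(-2(x - τ/2)²), and u(x,τ) = exp(2τ)w(x,τ).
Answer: u(x, τ) = exp(2τ)exp(-2(x - τ/2)²)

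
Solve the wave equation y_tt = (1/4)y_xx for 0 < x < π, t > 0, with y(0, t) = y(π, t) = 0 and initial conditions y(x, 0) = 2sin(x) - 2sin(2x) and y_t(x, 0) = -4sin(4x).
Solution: Separating variables: y = Σ [A_n cos(ω_n t) + B_n sin(ω_n t)] sin(nx), ω_n = n/2. From ICs (B_n = velocity coefficient / ω_n): A_1=2, A_2=-2, B_4=-2.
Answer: y(x, t) = -2sin(2t)sin(4x) + 2sin(x)cos(t/2) - 2sin(2x)cos(t)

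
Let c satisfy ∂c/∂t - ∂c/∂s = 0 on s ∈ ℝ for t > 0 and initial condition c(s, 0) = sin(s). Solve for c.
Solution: By method of characteristics (waves move left with speed 1):
Along characteristics s + t = const, c is constant, so c(s,t) = f(s + t) with f = c(·, 0).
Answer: c(s, t) = sin(s + t)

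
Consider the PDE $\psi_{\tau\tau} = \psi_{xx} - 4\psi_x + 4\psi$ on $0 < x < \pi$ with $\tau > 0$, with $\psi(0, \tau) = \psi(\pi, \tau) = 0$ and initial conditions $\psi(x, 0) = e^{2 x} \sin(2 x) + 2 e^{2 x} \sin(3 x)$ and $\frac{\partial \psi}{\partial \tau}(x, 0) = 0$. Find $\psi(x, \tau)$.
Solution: Substitute $\psi = e^{2x}u$.
Then $\psi_x = e^{2x}(u_x + 2u)$, $\psi_{xx} = e^{2x}(u_{xx} + 4u_x + 4u)$, $\psi_{\tau\tau} = e^{2x}u_{\tau\tau}$; substituting and dividing by $e^{2x}$, the lower-order terms cancel: $u_{\tau\tau} = u_{xx}$ (standard wave equation).
Data for $u$: $u(x,0) = e^{-2x}\psi(x,0) = \sin(2 x) + 2 \sin(3 x)$; $u_{\tau}(x,0) = e^{-2x}\psi_{\tau}(x,0) = 0$. The boundary conditions carry over: $u(0,\tau) = u(\pi,\tau) = 0$.
Separating variables: $u = \sum [A_n \cos(\omega_n \tau) + B_n \sin(\omega_n \tau)] \sin(nx)$, $\omega_n = n$. From ICs: $A_2=1, A_3=2$.
So $u(x,\tau) = \sin(2 x) \cos(2 \tau) + 2 \sin(3 x) \cos(3 \tau)$, and $\psi(x,\tau) = e^{2x}u(x,\tau)$.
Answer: $\psi(x, \tau) = e^{2 x} \sin(2 x) \cos(2 \tau) + 2 e^{2 x} \sin(3 x) \cos(3 \tau)$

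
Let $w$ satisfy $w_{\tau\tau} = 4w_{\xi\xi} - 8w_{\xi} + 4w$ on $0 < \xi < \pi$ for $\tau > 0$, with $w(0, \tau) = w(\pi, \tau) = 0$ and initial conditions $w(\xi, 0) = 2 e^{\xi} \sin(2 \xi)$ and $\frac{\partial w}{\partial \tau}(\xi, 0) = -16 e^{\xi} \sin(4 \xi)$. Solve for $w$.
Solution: Substitute $w = e^{\xi}u$.
Then $w_{\xi} = e^{\xi}(u_{\xi} + u)$, $w_{\xi\xi} = e^{\xi}(u_{\xi\xi} + 2u_{\xi} + u)$, $w_{\tau\tau} = e^{\xi}u_{\tau\tau}$; substituting and dividing by $e^{\xi}$, the lower-order terms cancel: $u_{\tau\tau} = 4u_{\xi\xi}$ (standard wave equation).
Data for $u$: $u(\xi,0) = e^{-\xi}w(\xi,0) = 2 \sin(2 \xi)$; $u_{\tau}(\xi,0) = e^{-\xi}w_{\tau}(\xi,0) = -16 \sin(4 \xi)$. The boundary conditions carry over: $u(0,\tau) = u(\pi,\tau) = 0$.
Separating variables: $u = \sum [A_n \cos(\omega_n \tau) + B_n \sin(\omega_n \tau)] \sin(n\xi)$, $\omega_n = 2n$. From ICs ($B_n$ = velocity coefficient / $\omega_n$): $A_2=2, B_4=-2$.
So $u(\xi,\tau) = 2 \sin(2 \xi) \cos(4 \tau) - 2 \sin(4 \xi) \sin(8 \tau)$, and $w(\xi,\tau) = e^{\xi}u(\xi,\tau)$.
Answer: $w(\xi, \tau) = -2 e^{\xi} \sin(8 \tau) \sin(4 \xi) + 2 e^{\xi} \sin(2 \xi) \cos(4 \tau)$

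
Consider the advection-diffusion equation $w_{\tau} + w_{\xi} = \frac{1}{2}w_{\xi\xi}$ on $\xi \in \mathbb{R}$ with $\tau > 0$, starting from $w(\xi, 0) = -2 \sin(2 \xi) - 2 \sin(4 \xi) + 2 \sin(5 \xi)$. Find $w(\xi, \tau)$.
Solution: Change to a moving frame: let $\eta = \xi - \tau$, $\sigma = \tau$ and write $w(\xi,\tau) = u(\eta,\sigma)$.
By the chain rule $w_{\tau} = u_{\sigma} - u_{\eta}$, $w_{\xi} = u_{\eta}$, $w_{\xi\xi} = u_{\eta\eta}$.
Then $w_{\tau} + w_{\xi} = u_{\sigma}$: the advection term cancels and the PDE becomes the heat equation $u_{\sigma} = \frac{1}{2}u_{\eta\eta}$ on $\eta \in \mathbb{R}$.
Initial data: $u(\eta,0) = w(\eta,0) = -2 \sin(2 \eta) - 2 \sin(4 \eta) + 2 \sin(5 \eta)$.
On $\eta \in \mathbb{R}$ each mode satisfies $(\sin(n\eta))'' = -n^2 \sin(n\eta)$, so $e^{-n^2\sigma/2} \sin(n\eta)$ solves the heat equation; by superposition $u(\eta,\sigma) = \sum c_n e^{-n^2\sigma/2} \sin(n\eta)$.
Reading off the coefficients: $c_2=-2, c_4=-2, c_5=2$, so $u(\eta,\sigma) = -2 e^{-2 \sigma} \sin(2 \eta) - 2 e^{-8 \sigma} \sin(4 \eta) + 2 e^{-25 \sigma/2} \sin(5 \eta)$.
Substituting back $\eta = \xi - \tau$, $\sigma = \tau$: $w(\xi,\tau) = u(\xi - \tau, \tau)$.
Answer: $w(\xi, \tau) = 2 e^{-2 \tau} \sin(2 \tau - 2 \xi) + 2 e^{-8 \tau} \sin(4 \tau - 4 \xi) - 2 e^{-25 \tau/2} \sin(5 \tau - 5 \xi)$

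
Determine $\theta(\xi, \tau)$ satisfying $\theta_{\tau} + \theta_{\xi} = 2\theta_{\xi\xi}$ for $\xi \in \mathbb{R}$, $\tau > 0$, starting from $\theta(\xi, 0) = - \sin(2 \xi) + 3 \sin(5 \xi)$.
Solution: Moving frame: $\eta = \xi - \tau$, $\sigma = \tau$, $\theta = u(\eta,\sigma)$, so $\theta_{\tau} = u_{\sigma} - u_{\eta}$ and $\theta_{\xi\xi} = u_{\eta\eta}$.
Hence $\theta_{\tau} + \theta_{\xi} = u_{\sigma}$ and the PDE becomes the heat equation $u_{\sigma} = 2u_{\eta\eta}$ on $\eta \in \mathbb{R}$.
Initial data: $u(\eta,0) = \theta(\eta,0) = - \sin(2 \eta) + 3 \sin(5 \eta)$. Each mode $\sin(n\eta)$ decays as $e^{-2n^2\sigma}$ on $\mathbb{R}$, so $u(\eta,\sigma) = \sum c_n e^{-2n^2\sigma} \sin(n\eta)$ with $c_2=-1, c_5=3$: $u(\eta,\sigma) = - e^{-8 \sigma} \sin(2 \eta) + 3 e^{-50 \sigma} \sin(5 \eta)$.
Substituting back: $\theta(\xi,\tau) = u(\xi - \tau, \tau)$.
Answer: $\theta(\xi, \tau) = e^{-8 \tau} \sin(2 \tau - 2 \xi) - 3 e^{-50 \tau} \sin(5 \tau - 5 \xi)$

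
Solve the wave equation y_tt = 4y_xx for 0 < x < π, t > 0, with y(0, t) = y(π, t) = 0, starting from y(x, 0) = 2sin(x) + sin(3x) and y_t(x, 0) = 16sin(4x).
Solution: Using separation of variables y = X(x)T(t):
Eigenfunctions: sin(nx), n = 1, 2, 3, ...
General solution: y(x, t) = Σ [A_n cos(2n t) + B_n sin(2n t)] sin(nx)
From y(x,0) = 2sin(x) + sin(3x): A_1=2, A_3=1. From y_t(x,0) = 16sin(4x), using y_t(x,0) = Σ ω_n B_n sin(nx) with ω_n = 2n: B_4 = 16/8 = 2.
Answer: y(x, t) = 2sin(8t)sin(4x) + 2sin(x)cos(2t) + sin(3x)cos(6t)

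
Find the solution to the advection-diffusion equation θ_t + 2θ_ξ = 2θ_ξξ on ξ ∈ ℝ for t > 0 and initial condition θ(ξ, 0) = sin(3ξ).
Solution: Change to a moving frame: let η = ξ - 2t, σ = t and write θ(ξ,t) = u(η,σ).
By the chain rule θ_t = u_σ - 2u_η, θ_ξ = u_η, θ_ξξ = u_ηη.
Then θ_t + 2θ_ξ = u_σ: the advection term cancels and the PDE becomes the heat equation u_σ = 2u_ηη on η ∈ ℝ.
Initial data: u(η,0) = θ(η,0) = sin(3η).
On η ∈ ℝ each mode satisfies (sin(nη))″ = -n² sin(nη), so exp(-2n²σ) sin(nη) solves the heat equation; by superposition u(η,σ) = Σ c_n exp(-2n²σ) sin(nη).
Reading off the coefficients: c_3=1, so u(η,σ) = exp(-18σ)sin(3η).
Substituting back η = ξ - 2t, σ = t: θ(ξ,t) = u(ξ - 2t, t).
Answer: θ(ξ, t) = -exp(-18t)sin(6t - 3ξ)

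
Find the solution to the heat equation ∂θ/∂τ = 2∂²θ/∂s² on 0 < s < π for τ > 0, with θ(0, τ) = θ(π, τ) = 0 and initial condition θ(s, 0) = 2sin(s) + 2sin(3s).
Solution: Using separation of variables θ = X(s)G(τ):
Eigenfunctions: sin(ns), n = 1, 2, 3, ...
General solution: θ(s, τ) = Σ c_n sin(ns) exp(-2n² τ)
Matching θ(s,0) = 2sin(s) + 2sin(3s) term by term: c_1=2, c_3=2.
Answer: θ(s, τ) = 2exp(-2τ)sin(s) + 2exp(-18τ)sin(3s)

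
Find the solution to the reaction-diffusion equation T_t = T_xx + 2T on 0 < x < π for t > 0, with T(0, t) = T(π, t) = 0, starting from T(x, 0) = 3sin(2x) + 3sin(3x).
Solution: Substitute T = exp(2t)u.
Then T_t = exp(2t)(u_t + 2u), T_xx = exp(2t)u_xx; substituting and dividing by exp(2t), the lower-order terms cancel: u_t = u_xx (standard heat equation).
Data for u: u(x,0) = T(x,0) = 3sin(2x) + 3sin(3x). The boundary conditions carry over: u(0,t) = u(π,t) = 0.
Separating variables: u = Σ c_n exp(-n²t) sin(nx). From u(x,0) = 3sin(2x) + 3sin(3x): c_2=3, c_3=3.
So u(x,t) = 3exp(-4t)sin(2x) + 3exp(-9t)sin(3x), and T(x,t) = exp(2t)u(x,t).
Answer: T(x, t) = 3exp(-2t)sin(2x) + 3exp(-7t)sin(3x)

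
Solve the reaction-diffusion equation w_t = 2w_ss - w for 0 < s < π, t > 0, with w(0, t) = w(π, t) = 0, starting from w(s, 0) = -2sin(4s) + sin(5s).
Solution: Substitute w = exp(-t)u.
Then w_t = exp(-t)(u_t - u), w_ss = exp(-t)u_ss; substituting and dividing by exp(-t), the lower-order terms cancel: u_t = 2u_ss (standard heat equation).
Data for u: u(s,0) = w(s,0) = -2sin(4s) + sin(5s). The boundary conditions carry over: u(0,t) = u(π,t) = 0.
Separating variables: u = Σ c_n exp(-2n²t) sin(ns). From u(s,0) = -2sin(4s) + sin(5s): c_4=-2, c_5=1.
So u(s,t) = -2exp(-32t)sin(4s) + exp(-50t)sin(5s), and w(s,t) = exp(-t)u(s,t).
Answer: w(s, t) = -2exp(-33t)sin(4s) + exp(-51t)sin(5s)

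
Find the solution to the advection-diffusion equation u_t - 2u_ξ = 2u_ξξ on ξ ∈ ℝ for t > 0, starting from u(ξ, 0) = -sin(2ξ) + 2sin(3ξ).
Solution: Moving frame: η = ξ + 2t, σ = t, u = w(η,σ), so u_t = w_σ + 2w_η and u_ξξ = w_ηη.
Hence u_t - 2u_ξ = w_σ and the PDE becomes the heat equation w_σ = 2w_ηη on η ∈ ℝ.
Initial data: w(η,0) = u(η,0) = -sin(2η) + 2sin(3η). Each mode sin(nη) decays as exp(-2n²σ) on ℝ, so w(η,σ) = Σ c_n exp(-2n²σ) sin(nη) with c_2=-1, c_3=2: w(η,σ) = -exp(-8σ)sin(2η) + 2exp(-18σ)sin(3η).
Substituting back: u(ξ,t) = w(ξ + 2t, t).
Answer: u(ξ, t) = -exp(-8t)sin(4t + 2ξ) + 2exp(-18t)sin(6t + 3ξ)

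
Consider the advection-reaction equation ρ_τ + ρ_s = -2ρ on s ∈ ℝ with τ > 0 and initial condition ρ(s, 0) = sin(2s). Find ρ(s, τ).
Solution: Substitute ρ = exp(-2τ)u.
Then ρ_τ = exp(-2τ)(u_τ - 2u), ρ_s = exp(-2τ)u_s; substituting and dividing by exp(-2τ), the lower-order terms cancel: u_τ + u_s = 0 (standard advection equation).
Data for u: u(s,0) = ρ(s,0) = sin(2s).
By characteristics (ds/dτ = 1), u(s,τ) = f(s - τ) with f = u(·, 0).
So u(s,τ) = sin(2s - 2τ), and ρ(s,τ) = exp(-2τ)u(s,τ).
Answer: ρ(s, τ) = exp(-2τ)sin(2s - 2τ)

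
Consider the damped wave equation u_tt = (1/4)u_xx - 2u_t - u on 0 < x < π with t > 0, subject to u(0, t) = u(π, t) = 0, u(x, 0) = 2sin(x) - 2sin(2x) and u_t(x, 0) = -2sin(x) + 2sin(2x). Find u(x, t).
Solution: Substitute u = exp(-t)w.
Then u_t = exp(-t)(w_t - w), u_tt = exp(-t)(w_tt - 2w_t + w), u_xx = exp(-t)w_xx; substituting and dividing by exp(-t), the lower-order terms cancel: w_tt = (1/4)w_xx (standard wave equation).
Data for w: w(x,0) = u(x,0) = 2sin(x) - 2sin(2x); w_t(x,0) = u_t(x,0) + u(x,0) = 0. The boundary conditions carry over: w(0,t) = w(π,t) = 0.
Separating variables: w = Σ [A_n cos(ω_n t) + B_n sin(ω_n t)] sin(nx), ω_n = n/2. From ICs: A_1=2, A_2=-2.
So w(x,t) = 2sin(x)cos(t/2) - 2sin(2x)cos(t), and u(x,t) = exp(-t)w(x,t).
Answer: u(x, t) = 2exp(-t)sin(x)cos(t/2) - 2exp(-t)sin(2x)cos(t)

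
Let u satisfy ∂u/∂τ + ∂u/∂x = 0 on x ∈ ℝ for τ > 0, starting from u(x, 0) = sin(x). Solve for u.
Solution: By method of characteristics (waves move right with speed 1):
Along characteristics x - τ = const, u is constant, so u(x,τ) = f(x - τ) with f = u(·, 0).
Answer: u(x, τ) = sin(x - τ)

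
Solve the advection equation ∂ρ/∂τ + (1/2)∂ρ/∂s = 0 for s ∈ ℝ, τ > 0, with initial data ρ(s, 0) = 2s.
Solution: By method of characteristics (waves move right with speed 1/2):
Along characteristics s - (1/2)τ = const, ρ is constant, so ρ(s,τ) = f(s - (1/2)τ) with f = ρ(·, 0).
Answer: ρ(s, τ) = 2s - τ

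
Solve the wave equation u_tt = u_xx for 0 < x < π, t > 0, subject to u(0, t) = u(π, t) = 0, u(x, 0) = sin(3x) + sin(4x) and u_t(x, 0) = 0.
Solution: Separating variables: u = Σ [A_n cos(ω_n t) + B_n sin(ω_n t)] sin(nx), ω_n = n. From ICs: A_3=1, A_4=1.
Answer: u(x, t) = sin(3x)cos(3t) + sin(4x)cos(4t)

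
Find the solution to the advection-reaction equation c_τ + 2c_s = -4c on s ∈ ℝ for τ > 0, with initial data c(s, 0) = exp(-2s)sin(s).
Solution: Substitute c = exp(-2s)u.
Then c_s = exp(-2s)(u_s - 2u), c_τ = exp(-2s)u_τ; substituting and dividing by exp(-2s), the lower-order terms cancel: u_τ + 2u_s = 0 (standard advection equation).
Data for u: u(s,0) = exp(2s)c(s,0) = sin(s).
By characteristics (ds/dτ = 2), u(s,τ) = f(s - 2τ) with f = u(·, 0).
So u(s,τ) = sin(s - 2τ), and c(s,τ) = exp(-2s)u(s,τ).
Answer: c(s, τ) = exp(-2s)sin(s - 2τ)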